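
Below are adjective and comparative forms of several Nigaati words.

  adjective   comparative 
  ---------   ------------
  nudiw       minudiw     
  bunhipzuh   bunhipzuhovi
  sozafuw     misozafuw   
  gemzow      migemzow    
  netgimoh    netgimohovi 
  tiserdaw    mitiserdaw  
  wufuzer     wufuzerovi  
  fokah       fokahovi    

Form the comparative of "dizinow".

midizinow

"dizinow" ends in -w. The stems ending in -w (gemzow → migemzow, tiserdaw → mitiserdaw, nudiw → minudiw) add the prefix mi-.
So dizinow → midizinow.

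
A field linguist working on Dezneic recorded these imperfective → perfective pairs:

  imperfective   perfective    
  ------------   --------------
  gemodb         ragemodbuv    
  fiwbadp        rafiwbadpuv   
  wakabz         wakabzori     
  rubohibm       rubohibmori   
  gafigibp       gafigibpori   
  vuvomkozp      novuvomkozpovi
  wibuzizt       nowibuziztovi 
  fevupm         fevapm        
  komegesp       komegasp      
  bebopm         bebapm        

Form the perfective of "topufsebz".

"topufsebz" has second-to-last letter 'b'. The stems whose second-to-last letter is 'b' (wakabz → wakabzori, rubohibm → rubohibmori, gafigibp → gafigibpori) add -ori.
So topufsebz → topufsebzori.

topufsebzori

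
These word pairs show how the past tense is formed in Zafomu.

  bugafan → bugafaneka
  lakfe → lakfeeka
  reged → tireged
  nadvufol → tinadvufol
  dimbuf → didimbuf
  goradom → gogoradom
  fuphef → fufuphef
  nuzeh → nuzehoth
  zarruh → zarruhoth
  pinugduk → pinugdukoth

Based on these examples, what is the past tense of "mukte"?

mukteeka

lakfe and reged both have last vowel 'e' yet inflect differently (lakfeeka, tireged), so the last vowel is not what conditions the rule; the final letter is.
"mukte" ends in -e. The one such stem in the data (lakfe → lakfeeka) adds -eka, so the same rule applies.
So mukte → mukteeka.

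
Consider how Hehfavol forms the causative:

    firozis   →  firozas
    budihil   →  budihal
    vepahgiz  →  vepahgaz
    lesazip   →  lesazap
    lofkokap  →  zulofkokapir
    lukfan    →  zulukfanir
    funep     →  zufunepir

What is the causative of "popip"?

lesazip and lofkokap both end in -p yet inflect differently (lesazap, zulofkokapir), so the final letter is not what conditions the rule; the last vowel is.
"popip" has last vowel 'i'. The stems whose last vowel is 'i' (firozis → firozas, budihil → budihal, vepahgiz → vepahgaz) change the last vowel to 'a'.
The other pattern: stems whose last vowel is 'a' or 'e' add zu- … -ir around the stem.
So popip → popap.

popap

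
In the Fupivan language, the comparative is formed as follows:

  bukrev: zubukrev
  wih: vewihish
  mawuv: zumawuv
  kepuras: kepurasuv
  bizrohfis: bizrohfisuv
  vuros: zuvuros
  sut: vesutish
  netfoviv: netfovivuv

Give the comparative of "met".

vemetish

mawuv and netfoviv both end in -v yet inflect differently (zumawuv, netfovivuv), so the final letter is not what conditions the rule; the number of vowels is.
"met" has 1 vowel. The stems with 1 vowel (wih → vewihish, sut → vesutish) add ve- … -ish around the stem.
So met → vemetish.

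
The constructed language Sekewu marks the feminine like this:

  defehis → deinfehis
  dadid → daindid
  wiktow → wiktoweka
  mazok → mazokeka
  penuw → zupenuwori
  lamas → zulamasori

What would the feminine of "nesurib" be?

wiktow and penuw both end in -w yet inflect differently (wiktoweka, zupenuwori), so the final letter is not what conditions the rule; the last vowel is.
"nesurib" has last vowel 'i'. The stems whose last vowel is 'i' (defehis → deinfehis, dadid → daindid) insert -in- after the first vowel.
The other patterns: stems whose last vowel is 'o' add -eka; stems whose last vowel is 'a' or 'u' add zu- … -ori around the stem.
So nesurib → neinsurib.

neinsurib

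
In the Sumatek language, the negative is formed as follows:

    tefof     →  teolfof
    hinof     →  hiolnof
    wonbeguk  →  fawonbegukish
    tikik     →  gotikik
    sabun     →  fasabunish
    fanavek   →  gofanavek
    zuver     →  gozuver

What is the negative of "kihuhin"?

gokihuhin

wonbeguk and fanavek both end in -k yet inflect differently (fawonbegukish, gofanavek), so the final letter is not what conditions the rule; the last vowel is.
"kihuhin" has last vowel 'i'. The one such stem in the data (tikik → gotikik) adds the prefix go-, so the same rule applies.
So kihuhin → gokihuhin.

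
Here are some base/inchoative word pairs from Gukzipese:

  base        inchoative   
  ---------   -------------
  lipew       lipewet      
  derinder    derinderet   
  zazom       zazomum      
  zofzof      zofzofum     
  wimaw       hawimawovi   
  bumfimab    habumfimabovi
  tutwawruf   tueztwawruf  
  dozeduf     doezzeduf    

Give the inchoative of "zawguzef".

"zawguzef" has last vowel 'e'. The stems whose last vowel is 'e' (lipew → lipewet, derinder → derinderet) add -et.
The other patterns: stems whose last vowel is 'o' add -um; stems whose last vowel is 'a' add ha- … -ovi around the stem; stems whose last vowel is 'u' insert -ez- after the first vowel.
So zawguzef → zawguzefet.

zawguzefet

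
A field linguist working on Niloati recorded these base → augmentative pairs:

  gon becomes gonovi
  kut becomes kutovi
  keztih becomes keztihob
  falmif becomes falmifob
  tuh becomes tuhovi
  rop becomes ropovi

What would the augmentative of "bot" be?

keztih and tuh both end in -h yet inflect differently (keztihob, tuhovi), so the final letter is not what conditions the rule; the number of vowels is.
"bot" has 1 vowel. The stems with 1 vowel (rop → ropovi, tuh → tuhovi, kut → kutovi) add -ovi.
So bot → botovi.

botovi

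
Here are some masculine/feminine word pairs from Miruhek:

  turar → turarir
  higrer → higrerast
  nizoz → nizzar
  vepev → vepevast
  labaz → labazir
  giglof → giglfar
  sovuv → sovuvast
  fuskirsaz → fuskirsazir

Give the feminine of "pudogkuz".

pudogkuzast

fuskirsaz and nizoz both end in -z yet inflect differently (fuskirsazir, nizzar), so the final letter is not what conditions the rule; the last vowel is.
"pudogkuz" has last vowel 'u'. The one such stem in the data (sovuv → sovuvast) adds -ast, so the same rule applies.
So pudogkuz → pudogkuzast.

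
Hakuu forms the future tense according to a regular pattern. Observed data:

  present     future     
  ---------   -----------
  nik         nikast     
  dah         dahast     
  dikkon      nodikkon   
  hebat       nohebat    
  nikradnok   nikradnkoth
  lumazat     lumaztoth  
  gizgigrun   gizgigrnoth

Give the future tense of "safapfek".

safapfkoth

nik and nikradnok both end in -k yet inflect differently (nikast, nikradnkoth), so the final letter is not what conditions the rule; the number of vowels is.
"safapfek" has 3 vowels. The stems with 3 vowels (nikradnok → nikradnkoth, lumazat → lumaztoth, gizgigrun → gizgigrnoth) delete the last vowel and add -oth.
So safapfek → safapfkoth.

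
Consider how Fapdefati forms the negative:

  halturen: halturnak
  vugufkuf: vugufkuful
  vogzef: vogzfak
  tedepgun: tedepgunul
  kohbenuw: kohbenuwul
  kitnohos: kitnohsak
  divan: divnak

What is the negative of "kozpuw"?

kozpuwul

tedepgun and divan both end in -n yet inflect differently (tedepgunul, divnak), so the final letter is not what conditions the rule; the last vowel is.
"kozpuw" has last vowel 'u'. The stems whose last vowel is 'u' (tedepgun → tedepgunul, kohbenuw → kohbenuwul, vugufkuf → vugufkuful) add -ul.
The other pattern: stems whose last vowel is 'a', 'e' or 'o' delete the last vowel and add -ak.
So kozpuw → kozpuwul.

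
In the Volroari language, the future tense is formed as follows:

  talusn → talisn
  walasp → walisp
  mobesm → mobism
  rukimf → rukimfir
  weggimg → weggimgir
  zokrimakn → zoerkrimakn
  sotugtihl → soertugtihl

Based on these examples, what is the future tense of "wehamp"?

talusn and zokrimakn both end in -n yet inflect differently (talisn, zoerkrimakn), so the final letter is not what conditions the rule; the second-to-last letter is.
"wehamp" has second-to-last letter 'm'. The stems whose second-to-last letter is 'm' (rukimf → rukimfir, weggimg → weggimgir) add -ir.
So wehamp → wehampir.

wehampir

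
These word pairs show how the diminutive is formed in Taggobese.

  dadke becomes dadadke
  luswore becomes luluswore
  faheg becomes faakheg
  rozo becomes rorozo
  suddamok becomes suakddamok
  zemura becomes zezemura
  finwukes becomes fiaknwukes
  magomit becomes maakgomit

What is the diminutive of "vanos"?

"vanos" ends in a consonant. The stems ending in a consonant (suddamok → suakddamok, magomit → maakgomit, faheg → faakheg) insert -ak- after the first vowel.
So vanos → vaaknos.

vaaknos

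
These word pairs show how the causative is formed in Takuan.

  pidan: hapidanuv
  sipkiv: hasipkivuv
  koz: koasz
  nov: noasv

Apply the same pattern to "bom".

boasm

sipkiv and nov both end in -v yet inflect differently (hasipkivuv, noasv), so the final letter is not what conditions the rule; the number of vowels is.
"bom" has 1 vowel. The stems with 1 vowel (koz → koasz, nov → noasv) insert -as- after the first vowel.
The other pattern: stems with 2 vowels add ha- … -uv around the stem.
So bom → boasm.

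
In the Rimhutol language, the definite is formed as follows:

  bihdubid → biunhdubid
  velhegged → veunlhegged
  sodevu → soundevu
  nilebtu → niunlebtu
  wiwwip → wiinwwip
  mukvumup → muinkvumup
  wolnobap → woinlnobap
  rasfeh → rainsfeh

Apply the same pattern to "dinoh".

bihdubid and wiwwip both have last vowel 'i' yet inflect differently (biunhdubid, wiinwwip), so the last vowel is not what conditions the rule; the final letter is.
"dinoh" ends in -h. The one such stem in the data (rasfeh → rainsfeh) inserts -in- after the first vowel (as do wiwwip, mukvumup), so the same rule applies.
So dinoh → diinnoh.

diinnoh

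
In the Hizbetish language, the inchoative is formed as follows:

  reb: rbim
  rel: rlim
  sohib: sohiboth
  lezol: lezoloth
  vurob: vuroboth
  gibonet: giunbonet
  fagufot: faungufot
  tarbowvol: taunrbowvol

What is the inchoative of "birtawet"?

reb and sohib both end in -b yet inflect differently (rbim, sohiboth), so the final letter is not what conditions the rule; the number of vowels is.
"birtawet" has 3 vowels. The stems with 3 vowels (gibonet → giunbonet, fagufot → faungufot, tarbowvol → taunrbowvol) insert -un- after the first vowel.
The other patterns: stems with 1 vowel delete the last vowel and add -im; stems with 2 vowels add -oth.
So birtawet → biunrtawet.

biunrtawet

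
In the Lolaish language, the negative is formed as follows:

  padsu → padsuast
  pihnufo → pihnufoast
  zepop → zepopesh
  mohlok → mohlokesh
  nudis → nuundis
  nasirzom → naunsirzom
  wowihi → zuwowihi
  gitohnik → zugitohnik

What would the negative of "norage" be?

nounrage

mohlok and gitohnik both end in -k yet inflect differently (mohlokesh, zugitohnik), so the final letter is not what conditions the rule; the first letter is.
"norage" begins with n-. The stems beginning with n- (nudis → nuundis, nasirzom → naunsirzom) insert -un- after the first vowel.
So norage → nounrage.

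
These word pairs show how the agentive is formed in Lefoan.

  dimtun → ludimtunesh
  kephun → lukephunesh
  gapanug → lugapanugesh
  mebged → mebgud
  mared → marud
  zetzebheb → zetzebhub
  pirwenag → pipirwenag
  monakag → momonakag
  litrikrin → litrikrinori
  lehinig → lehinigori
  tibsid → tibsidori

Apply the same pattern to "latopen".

"latopen" has last vowel 'e'. The stems whose last vowel is 'e' (mebged → mebgud, mared → marud, zetzebheb → zetzebhub) change the last vowel to 'u'.
So latopen → latopun.

latopun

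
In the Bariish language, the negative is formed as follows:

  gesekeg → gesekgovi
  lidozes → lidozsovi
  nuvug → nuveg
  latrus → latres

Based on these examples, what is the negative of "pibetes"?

pibetsovi

gesekeg and nuvug both end in -g yet inflect differently (gesekgovi, nuveg), so the final letter is not what conditions the rule; the last vowel is.
"pibetes" has last vowel 'e'. The stems whose last vowel is 'e' (gesekeg → gesekgovi, lidozes → lidozsovi) delete the last vowel and add -ovi.
So pibetes → pibetsovi.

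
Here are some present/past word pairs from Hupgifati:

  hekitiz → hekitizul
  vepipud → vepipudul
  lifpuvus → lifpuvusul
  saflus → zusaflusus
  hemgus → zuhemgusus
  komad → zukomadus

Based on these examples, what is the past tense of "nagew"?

zunagewus

"nagew" has 2 vowels. The stems with 2 vowels (saflus → zusaflusus, hemgus → zuhemgusus, komad → zukomadus) add zu- … -us around the stem.
So nagew → zunagewus.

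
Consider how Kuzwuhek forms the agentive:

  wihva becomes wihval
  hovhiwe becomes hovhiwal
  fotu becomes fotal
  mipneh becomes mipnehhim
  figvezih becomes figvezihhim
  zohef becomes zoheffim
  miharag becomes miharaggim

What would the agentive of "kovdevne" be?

kovdevnal

hovhiwe and mipneh both have last vowel 'e' yet inflect differently (hovhiwal, mipnehhim), so the last vowel is not what conditions the rule; whether the stem ends in a vowel or a consonant is.
"kovdevne" ends in a vowel. The stems ending in a vowel (wihva → wihval, hovhiwe → hovhiwal, fotu → fotal) drop the final letter and add -al.
So kovdevne → kovdevnal.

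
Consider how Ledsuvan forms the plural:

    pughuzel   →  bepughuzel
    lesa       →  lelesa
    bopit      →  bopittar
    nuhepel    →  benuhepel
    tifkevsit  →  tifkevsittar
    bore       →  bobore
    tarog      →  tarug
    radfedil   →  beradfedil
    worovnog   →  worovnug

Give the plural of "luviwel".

beluviwel

bopit and radfedil both have last vowel 'i' yet inflect differently (bopittar, beradfedil), so the last vowel is not what conditions the rule; the final letter is.
"luviwel" ends in -l. The stems ending in -l (radfedil → beradfedil, nuhepel → benuhepel, pughuzel → bepughuzel) add the prefix be-.
So luviwel → beluviwel.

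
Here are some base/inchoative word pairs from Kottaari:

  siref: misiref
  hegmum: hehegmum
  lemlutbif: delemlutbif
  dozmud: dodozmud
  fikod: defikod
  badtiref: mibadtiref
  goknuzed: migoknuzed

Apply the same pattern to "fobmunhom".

"fobmunhom" has last vowel 'o'. The one such stem in the data (fikod → defikod) adds the prefix de-, so the same rule applies.
So fobmunhom → defobmunhom.

defobmunhom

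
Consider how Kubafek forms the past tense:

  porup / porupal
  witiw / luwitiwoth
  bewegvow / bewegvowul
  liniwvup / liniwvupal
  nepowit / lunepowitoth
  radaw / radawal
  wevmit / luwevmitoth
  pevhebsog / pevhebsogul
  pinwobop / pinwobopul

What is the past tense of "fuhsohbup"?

bewegvow and witiw both end in -w yet inflect differently (bewegvowul, luwitiwoth), so the final letter is not what conditions the rule; the last vowel is.
"fuhsohbup" has last vowel 'u'. The stems whose last vowel is 'u' (liniwvup → liniwvupal, porup → porupal) add -al.
So fuhsohbup → fuhsohbupal.

fuhsohbupal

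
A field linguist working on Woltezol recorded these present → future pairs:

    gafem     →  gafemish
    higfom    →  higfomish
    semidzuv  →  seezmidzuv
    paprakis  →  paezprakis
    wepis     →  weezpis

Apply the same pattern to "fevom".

"fevom" ends in -m. The stems ending in -m (gafem → gafemish, higfom → higfomish) add -ish.
So fevom → fevomish.

fevomish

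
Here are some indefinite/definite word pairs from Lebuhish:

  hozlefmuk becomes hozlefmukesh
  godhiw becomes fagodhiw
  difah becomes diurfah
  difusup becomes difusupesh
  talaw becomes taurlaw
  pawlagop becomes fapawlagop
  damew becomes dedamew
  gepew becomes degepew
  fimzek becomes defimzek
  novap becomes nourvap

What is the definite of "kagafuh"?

gepew and talaw both end in -w yet inflect differently (degepew, taurlaw), so the final letter is not what conditions the rule; the last vowel is.
"kagafuh" has last vowel 'u'. The stems whose last vowel is 'u' (hozlefmuk → hozlefmukesh, difusup → difusupesh) add -esh.
So kagafuh → kagafuhesh.

kagafuhesh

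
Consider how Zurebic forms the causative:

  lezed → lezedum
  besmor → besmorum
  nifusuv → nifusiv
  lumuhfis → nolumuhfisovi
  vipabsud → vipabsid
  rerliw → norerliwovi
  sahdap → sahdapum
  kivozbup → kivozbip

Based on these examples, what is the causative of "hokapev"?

vipabsud and lezed both end in -d yet inflect differently (vipabsid, lezedum), so the final letter is not what conditions the rule; the last vowel is.
"hokapev" has last vowel 'e'. The one such stem in the data (lezed → lezedum) adds -um, so the same rule applies.
The other patterns: stems whose last vowel is 'i' add no- … -ovi around the stem; stems whose last vowel is 'u' change the last vowel to 'i'.
So hokapev → hokapevum.

hokapevum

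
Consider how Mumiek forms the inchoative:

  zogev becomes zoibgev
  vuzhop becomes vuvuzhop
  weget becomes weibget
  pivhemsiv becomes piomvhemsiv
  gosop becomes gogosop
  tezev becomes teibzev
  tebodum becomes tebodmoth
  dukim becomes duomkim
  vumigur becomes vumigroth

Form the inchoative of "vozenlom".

vovozenlom

"vozenlom" has last vowel 'o'. The stems whose last vowel is 'o' (gosop → gogosop, vuzhop → vuvuzhop) repeat the first consonant+vowel as a prefix.
So vozenlom → vovozenlom.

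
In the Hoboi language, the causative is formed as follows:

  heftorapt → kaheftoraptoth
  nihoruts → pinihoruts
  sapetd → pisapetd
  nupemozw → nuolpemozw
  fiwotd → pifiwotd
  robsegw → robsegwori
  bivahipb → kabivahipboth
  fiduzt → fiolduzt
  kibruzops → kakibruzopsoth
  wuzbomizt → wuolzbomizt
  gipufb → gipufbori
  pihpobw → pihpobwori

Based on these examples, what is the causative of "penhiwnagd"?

kibruzops and nihoruts both end in -s yet inflect differently (kakibruzopsoth, pinihoruts), so the final letter is not what conditions the rule; the second-to-last letter is.
"penhiwnagd" has second-to-last letter 'g'. The one such stem in the data (robsegw → robsegwori) adds -ori, so the same rule applies.
The other patterns: stems whose second-to-last letter is 'p' add ka- … -oth around the stem; stems whose second-to-last letter is 't' add the prefix pi-; stems whose second-to-last letter is 'z' insert -ol- after the first vowel.
So penhiwnagd → penhiwnagdori.

penhiwnagdori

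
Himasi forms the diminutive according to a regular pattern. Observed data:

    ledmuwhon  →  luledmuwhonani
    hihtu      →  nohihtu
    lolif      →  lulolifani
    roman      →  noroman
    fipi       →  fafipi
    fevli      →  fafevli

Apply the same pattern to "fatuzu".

fafatuzu

ledmuwhon and roman both end in -n yet inflect differently (luledmuwhonani, noroman), so the final letter is not what conditions the rule; the first letter is.
"fatuzu" begins with f-. The stems beginning with f- (fipi → fafipi, fevli → fafevli) add the prefix fa-.
So fatuzu → fafatuzu.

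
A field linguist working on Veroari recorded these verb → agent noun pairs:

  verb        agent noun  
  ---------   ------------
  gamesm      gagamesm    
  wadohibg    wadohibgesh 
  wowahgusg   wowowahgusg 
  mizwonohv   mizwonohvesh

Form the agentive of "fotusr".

wowahgusg and wadohibg both end in -g yet inflect differently (wowowahgusg, wadohibgesh), so the final letter is not what conditions the rule; the second-to-last letter is.
"fotusr" has second-to-last letter 's'. The stems whose second-to-last letter is 's' (gamesm → gagamesm, wowahgusg → wowowahgusg) repeat the first consonant+vowel as a prefix.
So fotusr → fofotusr.

fofotusr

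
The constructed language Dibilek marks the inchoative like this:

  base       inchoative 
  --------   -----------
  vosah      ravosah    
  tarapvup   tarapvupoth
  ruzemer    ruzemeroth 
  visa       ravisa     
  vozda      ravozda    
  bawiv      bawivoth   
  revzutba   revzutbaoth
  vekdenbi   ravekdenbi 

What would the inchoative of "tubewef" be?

"tubewef" begins with t-. The one such stem in the data (tarapvup → tarapvupoth) adds -oth, so the same rule applies.
The other pattern: stems beginning with v- add the prefix ra-.
So tubewef → tubewefoth.

tubewefoth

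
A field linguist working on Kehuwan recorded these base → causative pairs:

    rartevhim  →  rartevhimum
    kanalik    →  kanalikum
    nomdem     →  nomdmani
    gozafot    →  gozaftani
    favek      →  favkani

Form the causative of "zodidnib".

zodidnibum

"zodidnib" has last vowel 'i'. The stems whose last vowel is 'i' (rartevhim → rartevhimum, kanalik → kanalikum) add -um.
So zodidnib → zodidnibum.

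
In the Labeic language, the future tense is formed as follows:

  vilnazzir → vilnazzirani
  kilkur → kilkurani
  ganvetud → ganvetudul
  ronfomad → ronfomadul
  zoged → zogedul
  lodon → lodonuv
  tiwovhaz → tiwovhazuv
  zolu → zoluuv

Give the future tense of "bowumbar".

kilkur and ganvetud both have last vowel 'u' yet inflect differently (kilkurani, ganvetudul), so the last vowel is not what conditions the rule; the final letter is.
"bowumbar" ends in -r. The stems ending in -r (vilnazzir → vilnazzirani, kilkur → kilkurani) add -ani.
So bowumbar → bowumbarani.

bowumbarani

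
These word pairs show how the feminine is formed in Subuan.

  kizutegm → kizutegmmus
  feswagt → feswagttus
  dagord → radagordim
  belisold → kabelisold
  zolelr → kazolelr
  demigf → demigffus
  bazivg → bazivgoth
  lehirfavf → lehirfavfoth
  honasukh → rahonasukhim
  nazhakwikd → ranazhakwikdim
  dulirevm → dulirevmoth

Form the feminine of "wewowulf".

dulirevm and kizutegm both end in -m yet inflect differently (dulirevmoth, kizutegmmus), so the final letter is not what conditions the rule; the second-to-last letter is.
"wewowulf" has second-to-last letter 'l'. The stems whose second-to-last letter is 'l' (zolelr → kazolelr, belisold → kabelisold) add the prefix ka-.
So wewowulf → kawewowulf.

kawewowulf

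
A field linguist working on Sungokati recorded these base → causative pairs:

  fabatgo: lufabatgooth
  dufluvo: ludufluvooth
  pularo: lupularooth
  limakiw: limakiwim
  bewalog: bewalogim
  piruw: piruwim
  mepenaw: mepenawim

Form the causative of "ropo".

luropooth

"ropo" ends in -o. The stems ending in -o (fabatgo → lufabatgooth, dufluvo → ludufluvooth, pularo → lupularooth) add lu- … -oth around the stem.
So ropo → luropooth.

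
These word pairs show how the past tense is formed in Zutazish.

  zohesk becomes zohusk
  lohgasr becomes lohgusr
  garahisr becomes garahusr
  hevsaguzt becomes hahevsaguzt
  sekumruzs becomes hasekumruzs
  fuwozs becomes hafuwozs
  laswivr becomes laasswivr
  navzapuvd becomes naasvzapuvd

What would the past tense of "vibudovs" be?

lohgasr and laswivr both end in -r yet inflect differently (lohgusr, laasswivr), so the final letter is not what conditions the rule; the second-to-last letter is.
"vibudovs" has second-to-last letter 'v'. The stems whose second-to-last letter is 'v' (laswivr → laasswivr, navzapuvd → naasvzapuvd) insert -as- after the first vowel.
The other patterns: stems whose second-to-last letter is 's' change the last vowel to 'u'; stems whose second-to-last letter is 'z' add the prefix ha-.
So vibudovs → viasbudovs.

viasbudovs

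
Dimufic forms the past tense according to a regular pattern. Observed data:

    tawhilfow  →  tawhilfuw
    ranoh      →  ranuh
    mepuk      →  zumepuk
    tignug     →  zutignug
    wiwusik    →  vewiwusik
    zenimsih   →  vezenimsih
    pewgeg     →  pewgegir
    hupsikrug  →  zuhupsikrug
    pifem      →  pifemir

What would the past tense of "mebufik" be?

wiwusik and mepuk both end in -k yet inflect differently (vewiwusik, zumepuk), so the final letter is not what conditions the rule; the last vowel is.
"mebufik" has last vowel 'i'. The stems whose last vowel is 'i' (zenimsih → vezenimsih, wiwusik → vewiwusik) add the prefix ve-.
So mebufik → vemebufik.

vemebufik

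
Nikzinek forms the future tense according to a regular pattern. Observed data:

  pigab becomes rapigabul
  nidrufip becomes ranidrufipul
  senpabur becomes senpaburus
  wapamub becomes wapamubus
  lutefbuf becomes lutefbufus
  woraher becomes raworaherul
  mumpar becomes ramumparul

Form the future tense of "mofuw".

senpabur and mumpar both end in -r yet inflect differently (senpaburus, ramumparul), so the final letter is not what conditions the rule; the last vowel is.
"mofuw" has last vowel 'u'. The stems whose last vowel is 'u' (wapamub → wapamubus, lutefbuf → lutefbufus, senpabur → senpaburus) add -us.
The other pattern: stems whose last vowel is 'a', 'e' or 'i' add ra- … -ul around the stem.
So mofuw → mofuwus.

mofuwus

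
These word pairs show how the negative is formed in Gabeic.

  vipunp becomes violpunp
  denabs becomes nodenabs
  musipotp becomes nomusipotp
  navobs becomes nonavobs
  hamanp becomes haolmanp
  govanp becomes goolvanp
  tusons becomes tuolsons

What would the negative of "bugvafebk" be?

tusons and navobs both end in -s yet inflect differently (tuolsons, nonavobs), so the final letter is not what conditions the rule; the second-to-last letter is.
"bugvafebk" has second-to-last letter 'b'. The stems whose second-to-last letter is 'b' (navobs → nonavobs, denabs → nodenabs) add the prefix no-.
So bugvafebk → nobugvafebk.

nobugvafebk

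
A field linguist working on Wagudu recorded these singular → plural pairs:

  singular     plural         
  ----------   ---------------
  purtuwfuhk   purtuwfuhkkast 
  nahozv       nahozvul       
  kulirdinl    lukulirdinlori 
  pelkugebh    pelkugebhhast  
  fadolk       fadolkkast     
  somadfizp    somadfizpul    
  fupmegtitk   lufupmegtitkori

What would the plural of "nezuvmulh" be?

fupmegtitk and fadolk both end in -k yet inflect differently (lufupmegtitkori, fadolkkast), so the final letter is not what conditions the rule; the second-to-last letter is.
"nezuvmulh" has second-to-last letter 'l'. The one such stem in the data (fadolk → fadolkkast) doubles the final consonant and adds -ast (as do pelkugebh, purtuwfuhk), so the same rule applies.
So nezuvmulh → nezuvmulhhast.

nezuvmulhhast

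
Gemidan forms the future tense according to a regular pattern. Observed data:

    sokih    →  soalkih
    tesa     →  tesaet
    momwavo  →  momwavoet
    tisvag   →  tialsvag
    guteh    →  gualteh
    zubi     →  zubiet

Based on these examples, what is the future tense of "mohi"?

"mohi" ends in a vowel. The stems ending in a vowel (zubi → zubiet, momwavo → momwavoet, tesa → tesaet) add -et.
So mohi → mohiet.

mohiet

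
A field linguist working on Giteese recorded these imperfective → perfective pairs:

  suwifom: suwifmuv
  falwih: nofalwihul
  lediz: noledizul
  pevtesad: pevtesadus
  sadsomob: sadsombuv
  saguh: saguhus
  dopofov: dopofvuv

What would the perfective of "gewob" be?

gewbuv

falwih and saguh both end in -h yet inflect differently (nofalwihul, saguhus), so the final letter is not what conditions the rule; the last vowel is.
"gewob" has last vowel 'o'. The stems whose last vowel is 'o' (dopofov → dopofvuv, suwifom → suwifmuv, sadsomob → sadsombuv) delete the last vowel and add -uv.
The other patterns: stems whose last vowel is 'i' add no- … -ul around the stem; stems whose last vowel is 'a' or 'u' add -us.
So gewob → gewbuv.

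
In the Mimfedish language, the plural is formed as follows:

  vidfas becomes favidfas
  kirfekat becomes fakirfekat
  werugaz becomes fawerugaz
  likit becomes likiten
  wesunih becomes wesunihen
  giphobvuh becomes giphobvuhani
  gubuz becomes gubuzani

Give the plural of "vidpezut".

vidpezutani

kirfekat and likit both end in -t yet inflect differently (fakirfekat, likiten), so the final letter is not what conditions the rule; the last vowel is.
"vidpezut" has last vowel 'u'. The stems whose last vowel is 'u' (giphobvuh → giphobvuhani, gubuz → gubuzani) add -ani.
The other patterns: stems whose last vowel is 'a' add the prefix fa-; stems whose last vowel is 'i' add -en.
So vidpezut → vidpezutani.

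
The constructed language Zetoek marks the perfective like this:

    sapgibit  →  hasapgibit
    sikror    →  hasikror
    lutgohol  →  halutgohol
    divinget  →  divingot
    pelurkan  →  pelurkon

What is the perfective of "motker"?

sapgibit and divinget both end in -t yet inflect differently (hasapgibit, divingot), so the final letter is not what conditions the rule; the last vowel is.
"motker" has last vowel 'e'. The one such stem in the data (divinget → divingot) changes the last vowel to 'o' (as does pelurkan), so the same rule applies.
The other pattern: stems whose last vowel is 'i' or 'o' add the prefix ha-.
So motker → motkor.

motkor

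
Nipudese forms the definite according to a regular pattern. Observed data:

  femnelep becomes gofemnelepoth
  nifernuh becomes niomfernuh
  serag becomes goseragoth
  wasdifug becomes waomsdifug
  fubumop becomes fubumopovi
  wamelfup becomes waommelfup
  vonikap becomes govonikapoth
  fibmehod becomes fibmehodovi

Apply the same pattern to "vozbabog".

wamelfup and fubumop both end in -p yet inflect differently (waommelfup, fubumopovi), so the final letter is not what conditions the rule; the last vowel is.
"vozbabog" has last vowel 'o'. The stems whose last vowel is 'o' (fubumop → fubumopovi, fibmehod → fibmehodovi) add -ovi.
So vozbabog → vozbabogovi.

vozbabogovi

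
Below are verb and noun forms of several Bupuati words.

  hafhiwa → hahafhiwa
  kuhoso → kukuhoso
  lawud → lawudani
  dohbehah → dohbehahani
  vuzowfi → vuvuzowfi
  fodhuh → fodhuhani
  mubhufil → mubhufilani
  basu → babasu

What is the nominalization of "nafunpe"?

vuzowfi and mubhufil both have last vowel 'i' yet inflect differently (vuvuzowfi, mubhufilani), so the last vowel is not what conditions the rule; whether the stem ends in a vowel or a consonant is.
"nafunpe" ends in a vowel. The stems ending in a vowel (hafhiwa → hahafhiwa, vuzowfi → vuvuzowfi, kuhoso → kukuhoso) repeat the first consonant+vowel as a prefix.
So nafunpe → nanafunpe.

nanafunpe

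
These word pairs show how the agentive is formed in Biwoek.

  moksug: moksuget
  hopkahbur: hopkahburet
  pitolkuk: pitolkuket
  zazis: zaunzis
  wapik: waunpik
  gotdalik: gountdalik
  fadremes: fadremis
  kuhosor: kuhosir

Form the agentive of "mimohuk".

pitolkuk and wapik both end in -k yet inflect differently (pitolkuket, waunpik), so the final letter is not what conditions the rule; the last vowel is.
"mimohuk" has last vowel 'u'. The stems whose last vowel is 'u' (moksug → moksuget, hopkahbur → hopkahburet, pitolkuk → pitolkuket) add -et.
The other patterns: stems whose last vowel is 'i' insert -un- after the first vowel; stems whose last vowel is 'e' or 'o' change the last vowel to 'i'.
So mimohuk → mimohuket.

mimohuket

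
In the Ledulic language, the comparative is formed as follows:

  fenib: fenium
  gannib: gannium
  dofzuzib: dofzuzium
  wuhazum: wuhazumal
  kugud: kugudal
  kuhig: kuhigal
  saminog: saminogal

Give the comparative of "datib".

datium

fenib and kuhig both have last vowel 'i' yet inflect differently (fenium, kuhigal), so the last vowel is not what conditions the rule; the final letter is.
"datib" ends in -b. The stems ending in -b (fenib → fenium, gannib → gannium, dofzuzib → dofzuzium) drop the final letter and add -um.
The other pattern: stems ending in -d, -g or -m add -al.
So datib → datium.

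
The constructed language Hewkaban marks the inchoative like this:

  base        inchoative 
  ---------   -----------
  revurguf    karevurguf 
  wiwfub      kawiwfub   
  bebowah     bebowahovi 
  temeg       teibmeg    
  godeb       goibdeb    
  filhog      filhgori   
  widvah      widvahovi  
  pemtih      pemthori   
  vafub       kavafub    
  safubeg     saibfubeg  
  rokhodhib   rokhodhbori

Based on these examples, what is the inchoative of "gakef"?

vafub and godeb both end in -b yet inflect differently (kavafub, goibdeb), so the final letter is not what conditions the rule; the last vowel is.
"gakef" has last vowel 'e'. The stems whose last vowel is 'e' (temeg → teibmeg, safubeg → saibfubeg, godeb → goibdeb) insert -ib- after the first vowel.
The other patterns: stems whose last vowel is 'u' add the prefix ka-; stems whose last vowel is 'a' add -ovi; stems whose last vowel is 'i' or 'o' delete the last vowel and add -ori.
So gakef → gaibkef.

gaibkef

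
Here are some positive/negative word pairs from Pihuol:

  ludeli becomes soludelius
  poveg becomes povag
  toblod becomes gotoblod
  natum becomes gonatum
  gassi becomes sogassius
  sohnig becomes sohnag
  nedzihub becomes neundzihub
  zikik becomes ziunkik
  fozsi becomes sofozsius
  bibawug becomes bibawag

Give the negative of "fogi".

sofogius

sohnig and zikik both have last vowel 'i' yet inflect differently (sohnag, ziunkik), so the last vowel is not what conditions the rule; the final letter is.
"fogi" ends in -i. The stems ending in -i (gassi → sogassius, fozsi → sofozsius, ludeli → soludelius) add so- … -us around the stem.
The other patterns: stems ending in -g change the last vowel to 'a'; stems ending in -b or -k insert -un- after the first vowel; stems ending in -d or -m add the prefix go-.
So fogi → sofogius.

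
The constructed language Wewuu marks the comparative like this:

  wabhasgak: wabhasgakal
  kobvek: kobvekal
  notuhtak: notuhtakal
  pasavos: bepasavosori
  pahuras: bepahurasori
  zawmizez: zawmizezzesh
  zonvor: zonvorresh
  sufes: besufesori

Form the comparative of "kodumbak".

notuhtak and pahuras both have last vowel 'a' yet inflect differently (notuhtakal, bepahurasori), so the last vowel is not what conditions the rule; the final letter is.
"kodumbak" ends in -k. The stems ending in -k (notuhtak → notuhtakal, wabhasgak → wabhasgakal, kobvek → kobvekal) add -al.
The other patterns: stems ending in -s add be- … -ori around the stem; stems ending in -r or -z double the final consonant and add -esh.
So kodumbak → kodumbakal.

kodumbakal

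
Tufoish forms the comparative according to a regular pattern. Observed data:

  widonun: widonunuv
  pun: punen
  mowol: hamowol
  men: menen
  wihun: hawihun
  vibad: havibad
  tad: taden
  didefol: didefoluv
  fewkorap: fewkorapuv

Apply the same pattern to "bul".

"bul" has 1 vowel. The stems with 1 vowel (tad → taden, men → menen, pun → punen) add -en.
So bul → bulen.

bulen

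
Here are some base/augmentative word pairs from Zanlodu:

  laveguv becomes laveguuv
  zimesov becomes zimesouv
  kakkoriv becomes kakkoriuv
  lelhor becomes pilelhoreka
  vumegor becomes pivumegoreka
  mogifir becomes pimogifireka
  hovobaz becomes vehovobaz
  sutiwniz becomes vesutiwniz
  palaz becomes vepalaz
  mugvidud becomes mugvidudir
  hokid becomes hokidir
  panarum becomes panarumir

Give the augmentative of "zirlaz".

vezirlaz

zimesov and lelhor both have last vowel 'o' yet inflect differently (zimesouv, pilelhoreka), so the last vowel is not what conditions the rule; the final letter is.
"zirlaz" ends in -z. The stems ending in -z (hovobaz → vehovobaz, sutiwniz → vesutiwniz, palaz → vepalaz) add the prefix ve-.
The other patterns: stems ending in -v drop the final letter and add -uv; stems ending in -r add pi- … -eka around the stem; stems ending in -d or -m add -ir.
So zirlaz → vezirlaz.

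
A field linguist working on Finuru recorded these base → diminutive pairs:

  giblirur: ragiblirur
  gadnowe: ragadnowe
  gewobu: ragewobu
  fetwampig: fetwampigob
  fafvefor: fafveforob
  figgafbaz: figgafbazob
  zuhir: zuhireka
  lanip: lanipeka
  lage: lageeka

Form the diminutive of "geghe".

"geghe" begins with g-. The stems beginning with g- (giblirur → ragiblirur, gadnowe → ragadnowe, gewobu → ragewobu) add the prefix ra-.
So geghe → rageghe.

rageghe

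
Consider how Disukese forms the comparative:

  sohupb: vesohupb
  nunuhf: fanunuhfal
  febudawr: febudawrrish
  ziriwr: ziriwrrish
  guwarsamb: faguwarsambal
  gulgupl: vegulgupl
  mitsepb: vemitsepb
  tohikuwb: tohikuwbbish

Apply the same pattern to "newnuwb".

tohikuwb and mitsepb both end in -b yet inflect differently (tohikuwbbish, vemitsepb), so the final letter is not what conditions the rule; the second-to-last letter is.
"newnuwb" has second-to-last letter 'w'. The stems whose second-to-last letter is 'w' (ziriwr → ziriwrrish, febudawr → febudawrrish, tohikuwb → tohikuwbbish) double the final consonant and add -ish.
The other patterns: stems whose second-to-last letter is 'p' add the prefix ve-; stems whose second-to-last letter is 'h' or 'm' add fa- … -al around the stem.
So newnuwb → newnuwbbish.

newnuwbbish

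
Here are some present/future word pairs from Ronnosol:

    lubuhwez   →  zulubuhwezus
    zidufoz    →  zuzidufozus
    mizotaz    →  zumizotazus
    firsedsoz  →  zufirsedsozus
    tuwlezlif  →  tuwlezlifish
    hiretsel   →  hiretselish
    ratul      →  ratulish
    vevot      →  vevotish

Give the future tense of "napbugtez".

"napbugtez" ends in -z. The stems ending in -z (lubuhwez → zulubuhwezus, zidufoz → zuzidufozus, mizotaz → zumizotazus) add zu- … -us around the stem.
The other pattern: stems ending in -f, -l or -t add -ish.
So napbugtez → zunapbugtezus.

zunapbugtezus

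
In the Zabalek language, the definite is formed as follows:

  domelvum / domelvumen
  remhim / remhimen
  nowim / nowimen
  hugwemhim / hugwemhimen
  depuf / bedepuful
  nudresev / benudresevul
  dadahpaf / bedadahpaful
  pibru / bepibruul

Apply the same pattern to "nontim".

domelvum and depuf both have last vowel 'u' yet inflect differently (domelvumen, bedepuful), so the last vowel is not what conditions the rule; the final letter is.
"nontim" ends in -m. The stems ending in -m (domelvum → domelvumen, remhim → remhimen, nowim → nowimen) add -en.
So nontim → nontimen.

nontimen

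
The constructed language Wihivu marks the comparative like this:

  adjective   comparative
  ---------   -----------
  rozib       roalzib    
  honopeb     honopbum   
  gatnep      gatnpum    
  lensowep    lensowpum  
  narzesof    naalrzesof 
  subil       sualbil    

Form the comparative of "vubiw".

vualbiw

"vubiw" has last vowel 'i'. The stems whose last vowel is 'i' (rozib → roalzib, subil → sualbil) insert -al- after the first vowel.
So vubiw → vualbiw.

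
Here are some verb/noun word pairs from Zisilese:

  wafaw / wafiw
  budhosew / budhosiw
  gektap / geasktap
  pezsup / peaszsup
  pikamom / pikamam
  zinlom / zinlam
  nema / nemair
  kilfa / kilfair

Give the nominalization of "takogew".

"takogew" ends in -w. The stems ending in -w (wafaw → wafiw, budhosew → budhosiw) change the last vowel to 'i'.
So takogew → takogiw.

takogiw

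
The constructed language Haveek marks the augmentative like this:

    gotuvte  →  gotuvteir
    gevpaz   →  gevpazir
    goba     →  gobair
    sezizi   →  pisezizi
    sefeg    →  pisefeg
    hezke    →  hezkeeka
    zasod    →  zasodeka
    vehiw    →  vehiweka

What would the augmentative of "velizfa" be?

velizfaeka

gotuvte and hezke both end in -e yet inflect differently (gotuvteir, hezkeeka), so the final letter is not what conditions the rule; the first letter is.
"velizfa" begins with v-. The one such stem in the data (vehiw → vehiweka) adds -eka, so the same rule applies.
The other patterns: stems beginning with g- add -ir; stems beginning with s- add the prefix pi-.
So velizfa → velizfaeka.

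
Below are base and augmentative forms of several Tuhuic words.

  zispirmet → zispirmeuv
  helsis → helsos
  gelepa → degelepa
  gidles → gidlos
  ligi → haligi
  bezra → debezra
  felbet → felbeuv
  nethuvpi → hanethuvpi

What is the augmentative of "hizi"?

hahizi

nethuvpi and helsis both have last vowel 'i' yet inflect differently (hanethuvpi, helsos), so the last vowel is not what conditions the rule; the final letter is.
"hizi" ends in -i. The stems ending in -i (nethuvpi → hanethuvpi, ligi → haligi) add the prefix ha-.
So hizi → hahizi.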